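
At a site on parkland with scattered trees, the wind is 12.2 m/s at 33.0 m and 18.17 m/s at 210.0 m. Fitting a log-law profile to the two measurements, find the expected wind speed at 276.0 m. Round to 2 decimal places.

19.05 m/s

Log law: V ∝ ln(z/z₀). From the pair, with r = V₁/V₂ = 0.67144,
ln z₀ = (ln z₁ − r·ln z₂)/(1 − r) = (3.4965 − 0.67144×5.3471)/0.32856 = -0.2853 → z₀ = 0.7518 m
V₃ = V₁ · ln(z₃/z₀)/ln(z₁/z₀) = 12.2 × 5.9057/3.7818 = 19.0516 m/s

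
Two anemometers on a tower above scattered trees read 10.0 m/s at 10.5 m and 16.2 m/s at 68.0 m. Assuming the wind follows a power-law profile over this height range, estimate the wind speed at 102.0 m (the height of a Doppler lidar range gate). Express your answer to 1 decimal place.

First find α: α = ln(V₂/V₁)/ln(z₂/z₁) = ln(16.2/10.0)/ln(68.0/10.5) = 0.48243/1.86813 = 0.2582
Extrapolate from 68.0 m to 102.0 m: V₃ = 16.2 × (102.0/68.0)^0.2582 = 16.2 × 1.1104 = 17.9882 m/s

18.0 m/s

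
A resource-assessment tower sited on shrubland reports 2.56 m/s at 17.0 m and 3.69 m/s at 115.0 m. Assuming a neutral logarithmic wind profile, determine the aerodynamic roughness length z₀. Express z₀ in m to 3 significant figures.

z₀ ≈ 0.224 m

Log law: V(z) ∝ ln(z/z₀). With r = V₁/V₂ = 2.56/3.69 = 0.69377,
r · ln(z₂/z₀) = ln(z₁/z₀) ⇒ ln z₀ = (ln z₁ − r·ln z₂)/(1 − r)
ln z₀ = (2.83321 − 0.69377×4.74493) / 0.30623 = -1.4978
z₀ = exp(-1.4978) = 0.2236 m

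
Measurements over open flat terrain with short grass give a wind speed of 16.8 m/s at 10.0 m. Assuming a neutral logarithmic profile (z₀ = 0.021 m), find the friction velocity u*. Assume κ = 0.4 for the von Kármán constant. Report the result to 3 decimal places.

Log law: V(z) = (u*/κ) · ln(z/z₀) ⇒ u* = κ · V / ln(z/z₀)
u* = 0.4 × 16.8 / ln(10.0/0.021) = 0.4 × 16.8 / 6.1658
   = 6.7200 / 6.1658 = 1.0899 m/s

u* ≈ 1.090 m/s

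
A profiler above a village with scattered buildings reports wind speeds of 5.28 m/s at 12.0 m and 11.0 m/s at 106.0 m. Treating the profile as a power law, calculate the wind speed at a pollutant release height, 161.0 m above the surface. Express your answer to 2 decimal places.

12.66 m/s

First find α: α = ln(V₂/V₁)/ln(z₂/z₁) = ln(11.0/5.28)/ln(106.0/12.0) = 0.73397/2.17853 = 0.3369
Extrapolate from 106.0 m to 161.0 m: V₃ = 11.0 × (161.0/106.0)^0.3369 = 11.0 × 1.1512 = 12.6633 m/s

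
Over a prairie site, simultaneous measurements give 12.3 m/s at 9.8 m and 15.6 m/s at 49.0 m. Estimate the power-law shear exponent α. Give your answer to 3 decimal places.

Power law: V₂/V₁ = (z₂/z₁)^α ⇒ α = ln(V₂/V₁) / ln(z₂/z₁)
α = ln(15.6/12.3) / ln(49.0/9.8) = ln(1.2683) / ln(5.0000)
  = 0.23767 / 1.60944 = 0.14767

α ≈ 0.148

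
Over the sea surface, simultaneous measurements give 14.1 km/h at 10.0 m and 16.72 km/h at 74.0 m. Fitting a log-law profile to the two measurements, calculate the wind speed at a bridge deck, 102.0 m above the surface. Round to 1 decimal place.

Log law: V ∝ ln(z/z₀). From the pair, with r = V₁/V₂ = 0.84330,
ln z₀ = (ln z₁ − r·ln z₂)/(1 − r) = (2.3026 − 0.84330×4.3041)/0.15670 = -8.4687 → z₀ = 0.0002099 m
V₃ = V₁ · ln(z₃/z₀)/ln(z₁/z₀) = 14.1 × 13.0937/10.7713 = 17.1401 km/h

17.1 km/h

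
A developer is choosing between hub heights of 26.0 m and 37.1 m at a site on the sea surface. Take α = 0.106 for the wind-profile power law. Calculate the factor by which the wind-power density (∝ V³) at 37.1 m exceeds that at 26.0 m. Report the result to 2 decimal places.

1.12

Speed ratio: V_B/V_A = (z_B/z_A)^α = (37.1/26.0)^0.106 = (1.4269)^0.106 = 1.03840
Power-density ratio: P_B/P_A = (V_B/V_A)³ = (1.03840)³ = 1.11969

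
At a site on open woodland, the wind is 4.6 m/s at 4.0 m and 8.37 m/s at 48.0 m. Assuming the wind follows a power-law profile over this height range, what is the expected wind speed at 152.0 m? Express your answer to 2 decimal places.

11.05 m/s

First find α: α = ln(V₂/V₁)/ln(z₂/z₁) = ln(8.37/4.6)/ln(48.0/4.0) = 0.59860/2.48491 = 0.2409
Extrapolate from 48.0 m to 152.0 m: V₃ = 8.37 × (152.0/48.0)^0.2409 = 8.37 × 1.3201 = 11.0489 m/s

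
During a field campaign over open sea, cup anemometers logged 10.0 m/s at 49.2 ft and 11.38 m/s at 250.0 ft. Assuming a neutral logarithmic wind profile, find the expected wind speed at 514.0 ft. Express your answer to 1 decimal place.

Log law: V ∝ ln(z/z₀). From the pair, with r = V₁/V₂ = 0.87873,
ln z₀ = (ln z₁ − r·ln z₂)/(1 − r) = (3.8959 − 0.87873×5.5215)/0.12127 = -7.8836 → z₀ = 0.0003769 ft
V₃ = V₁ · ln(z₃/z₀)/ln(z₁/z₀) = 10.0 × 14.1258/11.7795 = 11.9919 m/s

12.0 m/s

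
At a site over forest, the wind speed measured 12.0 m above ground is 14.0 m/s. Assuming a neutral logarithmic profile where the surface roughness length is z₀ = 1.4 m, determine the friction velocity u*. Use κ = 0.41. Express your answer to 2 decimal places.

u* ≈ 2.67 m/s

Log law: V(z) = (u*/κ) · ln(z/z₀) ⇒ u* = κ · V / ln(z/z₀)
u* = 0.41 × 14.0 / ln(12.0/1.4) = 0.41 × 14.0 / 2.1484
   = 5.7400 / 2.1484 = 2.6717 m/s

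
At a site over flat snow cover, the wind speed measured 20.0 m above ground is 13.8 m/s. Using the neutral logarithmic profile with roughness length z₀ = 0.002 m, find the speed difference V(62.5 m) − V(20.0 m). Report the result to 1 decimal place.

1.7 m/s

Log law: V₂ = V₁ · ln(z₂/z₀)/ln(z₁/z₀) = 13.8 × 10.3498/9.2103 = 15.5072 m/s
ΔV = 15.5072 − 13.8 = 1.7072 m/s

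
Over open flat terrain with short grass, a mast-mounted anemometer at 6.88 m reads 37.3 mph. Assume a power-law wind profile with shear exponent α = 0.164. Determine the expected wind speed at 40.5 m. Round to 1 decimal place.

49.9 mph

Power-law profile: V₂ = V₁ · (z₂/z₁)^α
V₂ = 37.3 × (40.5/6.88)^0.164 = 37.3 × (5.8866)^0.164
    = 37.3 × 1.3374 = 49.8847 mph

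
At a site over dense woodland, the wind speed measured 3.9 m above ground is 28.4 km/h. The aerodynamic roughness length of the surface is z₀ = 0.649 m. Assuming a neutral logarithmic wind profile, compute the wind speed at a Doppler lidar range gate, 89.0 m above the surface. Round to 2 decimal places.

Log law: V(z) ∝ ln(z/z₀), so V₂/V₁ = ln(z₂/z₀) / ln(z₁/z₀).
ln(89.0/0.649) = 4.9210, ln(3.9/0.649) = 1.7933
V₂ = 28.4 × 4.9210/1.7933 = 28.4 × 2.7441 = 77.9319 km/h

77.93 km/h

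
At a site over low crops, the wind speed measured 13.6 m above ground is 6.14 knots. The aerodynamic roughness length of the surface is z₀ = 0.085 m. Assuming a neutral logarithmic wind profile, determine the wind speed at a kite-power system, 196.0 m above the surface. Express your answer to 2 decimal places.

Log law: V(z) ∝ ln(z/z₀), so V₂/V₁ = ln(z₂/z₀) / ln(z₁/z₀).
ln(196.0/0.085) = 7.7432, ln(13.6/0.085) = 5.0752
V₂ = 6.14 × 7.7432/5.0752 = 6.14 × 1.5257 = 9.3678 knots

9.37 knots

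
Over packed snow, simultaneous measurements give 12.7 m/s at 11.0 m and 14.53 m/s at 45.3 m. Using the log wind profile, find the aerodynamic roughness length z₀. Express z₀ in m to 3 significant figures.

Log law: V(z) ∝ ln(z/z₀). With r = V₁/V₂ = 12.7/14.53 = 0.87405,
r · ln(z₂/z₀) = ln(z₁/z₀) ⇒ ln z₀ = (ln z₁ − r·ln z₂)/(1 − r)
ln z₀ = (2.39790 − 0.87405×3.81331) / 0.12595 = -7.4249
z₀ = exp(-7.4249) = 0.0005962 m

z₀ ≈ 0.000596 m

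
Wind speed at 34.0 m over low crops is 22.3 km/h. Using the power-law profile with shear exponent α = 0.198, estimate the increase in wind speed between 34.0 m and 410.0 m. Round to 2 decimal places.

Power law: V₂ = V₁ · (z₂/z₁)^α = 22.3 × (12.0588)^0.198 = 36.5093 km/h
ΔV = 36.5093 − 22.3 = 14.2093 km/h

14.21 km/h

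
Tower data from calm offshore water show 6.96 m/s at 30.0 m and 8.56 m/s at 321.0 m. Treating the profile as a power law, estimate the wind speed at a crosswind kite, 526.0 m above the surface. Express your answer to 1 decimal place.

First find α: α = ln(V₂/V₁)/ln(z₂/z₁) = ln(8.56/6.96)/ln(321.0/30.0) = 0.20692/2.37024 = 0.0873
Extrapolate from 321.0 m to 526.0 m: V₃ = 8.56 × (526.0/321.0)^0.0873 = 8.56 × 1.0441 = 8.9371 m/s

8.9 m/s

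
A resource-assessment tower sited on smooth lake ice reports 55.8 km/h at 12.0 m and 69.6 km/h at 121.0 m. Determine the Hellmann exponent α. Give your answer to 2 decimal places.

α ≈ 0.10

Power law: V₂/V₁ = (z₂/z₁)^α ⇒ α = ln(V₂/V₁) / ln(z₂/z₁)
α = ln(69.6/55.8) / ln(121.0/12.0) = ln(1.2473) / ln(10.0833)
  = 0.22099 / 2.31088 = 0.09563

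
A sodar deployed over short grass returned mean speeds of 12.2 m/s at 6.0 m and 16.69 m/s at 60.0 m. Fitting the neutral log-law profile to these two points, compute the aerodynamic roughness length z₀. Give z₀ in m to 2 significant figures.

Log law: V(z) ∝ ln(z/z₀). With r = V₁/V₂ = 12.2/16.69 = 0.73098,
r · ln(z₂/z₀) = ln(z₁/z₀) ⇒ ln z₀ = (ln z₁ − r·ln z₂)/(1 − r)
ln z₀ = (1.79176 − 0.73098×4.09434) / 0.26902 = -4.4647
z₀ = exp(-4.4647) = 0.01151 m

z₀ ≈ 0.012 m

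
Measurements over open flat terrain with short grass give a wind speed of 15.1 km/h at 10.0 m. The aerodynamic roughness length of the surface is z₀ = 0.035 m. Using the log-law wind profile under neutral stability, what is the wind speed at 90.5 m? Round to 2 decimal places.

20.98 km/h

Log law: V(z) ∝ ln(z/z₀), so V₂/V₁ = ln(z₂/z₀) / ln(z₁/z₀).
ln(90.5/0.035) = 7.8578, ln(10.0/0.035) = 5.6550
V₂ = 15.1 × 7.8578/5.6550 = 15.1 × 1.3895 = 20.9818 km/h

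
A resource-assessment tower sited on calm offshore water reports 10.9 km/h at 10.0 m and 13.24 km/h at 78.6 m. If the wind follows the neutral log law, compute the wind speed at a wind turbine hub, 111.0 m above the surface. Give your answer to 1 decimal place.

Log law: V ∝ ln(z/z₀). From the pair, with r = V₁/V₂ = 0.82326,
ln z₀ = (ln z₁ − r·ln z₂)/(1 − r) = (2.3026 − 0.82326×4.3644)/0.17674 = -7.3015 → z₀ = 0.0006746 m
V₃ = V₁ · ln(z₃/z₀)/ln(z₁/z₀) = 10.9 × 12.0110/9.6040 = 13.6317 km/h

13.6 km/h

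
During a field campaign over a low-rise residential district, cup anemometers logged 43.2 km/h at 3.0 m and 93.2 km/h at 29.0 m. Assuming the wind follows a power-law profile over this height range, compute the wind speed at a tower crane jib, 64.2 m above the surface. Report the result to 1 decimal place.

122.0 km/h

First find α: α = ln(V₂/V₁)/ln(z₂/z₁) = ln(93.2/43.2)/ln(29.0/3.0) = 0.76891/2.26868 = 0.3389
Extrapolate from 29.0 m to 64.2 m: V₃ = 93.2 × (64.2/29.0)^0.3389 = 93.2 × 1.3091 = 122.0086 km/h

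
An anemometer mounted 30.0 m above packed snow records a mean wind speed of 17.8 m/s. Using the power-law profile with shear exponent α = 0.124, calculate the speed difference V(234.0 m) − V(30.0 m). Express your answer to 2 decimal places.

Power law: V₂ = V₁ · (z₂/z₁)^α = 17.8 × (7.8000)^0.124 = 22.9636 m/s
ΔV = 22.9636 − 17.8 = 5.1636 m/s

5.16 m/s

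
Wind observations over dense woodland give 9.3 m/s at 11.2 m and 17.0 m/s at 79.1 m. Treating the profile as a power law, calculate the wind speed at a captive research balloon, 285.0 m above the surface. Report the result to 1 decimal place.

25.2 m/s

First find α: α = ln(V₂/V₁)/ln(z₂/z₁) = ln(17.0/9.3)/ln(79.1/11.2) = 0.60320/1.95480 = 0.3086
Extrapolate from 79.1 m to 285.0 m: V₃ = 17.0 × (285.0/79.1)^0.3086 = 17.0 × 1.4852 = 25.2477 m/s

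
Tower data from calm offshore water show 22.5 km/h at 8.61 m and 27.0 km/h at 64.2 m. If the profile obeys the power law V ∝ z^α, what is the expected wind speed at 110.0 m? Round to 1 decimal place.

28.4 km/h

First find α: α = ln(V₂/V₁)/ln(z₂/z₁) = ln(27.0/22.5)/ln(64.2/8.61) = 0.18232/2.00908 = 0.0907
Extrapolate from 64.2 m to 110.0 m: V₃ = 27.0 × (110.0/64.2)^0.0907 = 27.0 × 1.0501 = 28.3522 km/h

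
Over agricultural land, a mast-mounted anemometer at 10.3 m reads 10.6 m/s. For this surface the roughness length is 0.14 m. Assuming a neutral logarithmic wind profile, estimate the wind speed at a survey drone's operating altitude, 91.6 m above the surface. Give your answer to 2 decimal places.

15.99 m/s

Log law: V(z) ∝ ln(z/z₀), so V₂/V₁ = ln(z₂/z₀) / ln(z₁/z₀).
ln(91.6/0.14) = 6.4835, ln(10.3/0.14) = 4.2983
V₂ = 10.6 × 6.4835/4.2983 = 10.6 × 1.5084 = 15.9892 m/s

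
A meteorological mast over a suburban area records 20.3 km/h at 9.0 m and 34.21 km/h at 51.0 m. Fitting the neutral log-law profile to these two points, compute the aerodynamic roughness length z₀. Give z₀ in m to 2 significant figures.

z₀ ≈ 0.72 m

Log law: V(z) ∝ ln(z/z₀). With r = V₁/V₂ = 20.3/34.21 = 0.59339,
r · ln(z₂/z₀) = ln(z₁/z₀) ⇒ ln z₀ = (ln z₁ − r·ln z₂)/(1 − r)
ln z₀ = (2.19722 − 0.59339×3.93183) / 0.40661 = -0.3342
z₀ = exp(-0.3342) = 0.7159 m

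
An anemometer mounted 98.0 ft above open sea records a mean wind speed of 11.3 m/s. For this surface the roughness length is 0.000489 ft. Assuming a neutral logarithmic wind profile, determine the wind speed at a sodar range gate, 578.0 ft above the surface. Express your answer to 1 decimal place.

12.9 m/s

Log law: V(z) ∝ ln(z/z₀), so V₂/V₁ = ln(z₂/z₀) / ln(z₁/z₀).
ln(578.0/0.000489) = 13.9827, ln(98.0/0.000489) = 12.2081
V₂ = 11.3 × 13.9827/12.2081 = 11.3 × 1.1454 = 12.9426 m/s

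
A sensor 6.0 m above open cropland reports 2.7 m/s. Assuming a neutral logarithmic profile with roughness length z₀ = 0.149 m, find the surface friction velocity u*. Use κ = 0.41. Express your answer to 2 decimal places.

Log law: V(z) = (u*/κ) · ln(z/z₀) ⇒ u* = κ · V / ln(z/z₀)
u* = 0.41 × 2.7 / ln(6.0/0.149) = 0.41 × 2.7 / 3.6956
   = 1.1070 / 3.6956 = 0.2995 m/s

u* ≈ 0.30 m/s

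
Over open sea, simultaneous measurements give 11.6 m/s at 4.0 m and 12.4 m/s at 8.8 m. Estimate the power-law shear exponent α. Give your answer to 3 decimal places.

Power law: V₂/V₁ = (z₂/z₁)^α ⇒ α = ln(V₂/V₁) / ln(z₂/z₁)
α = ln(12.4/11.6) / ln(8.8/4.0) = ln(1.0690) / ln(2.2000)
  = 0.06669 / 0.78846 = 0.08458

α ≈ 0.085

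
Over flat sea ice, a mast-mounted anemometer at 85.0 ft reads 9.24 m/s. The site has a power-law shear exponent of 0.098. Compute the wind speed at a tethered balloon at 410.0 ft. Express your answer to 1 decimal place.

10.8 m/s

Power-law profile: V₂ = V₁ · (z₂/z₁)^α
V₂ = 9.24 × (410.0/85.0)^0.098 = 9.24 × (4.8235)^0.098
    = 9.24 × 1.1667 = 10.7806 m/s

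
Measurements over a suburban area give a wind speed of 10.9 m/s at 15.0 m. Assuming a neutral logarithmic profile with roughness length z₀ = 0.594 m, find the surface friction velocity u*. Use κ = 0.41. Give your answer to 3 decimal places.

u* ≈ 1.384 m/s

Log law: V(z) = (u*/κ) · ln(z/z₀) ⇒ u* = κ · V / ln(z/z₀)
u* = 0.41 × 10.9 / ln(15.0/0.594) = 0.41 × 10.9 / 3.2289
   = 4.4690 / 3.2289 = 1.3841 m/s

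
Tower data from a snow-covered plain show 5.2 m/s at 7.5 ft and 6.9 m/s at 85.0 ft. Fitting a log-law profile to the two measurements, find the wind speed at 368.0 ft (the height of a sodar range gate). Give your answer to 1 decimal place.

7.9 m/s

Log law: V ∝ ln(z/z₀). From the pair, with r = V₁/V₂ = 0.75362,
ln z₀ = (ln z₁ − r·ln z₂)/(1 − r) = (2.0149 − 0.75362×4.4427)/0.24638 = -5.4112 → z₀ = 0.004466 ft
V₃ = V₁ · ln(z₃/z₀)/ln(z₁/z₀) = 5.2 × 11.3192/7.4261 = 7.9262 m/s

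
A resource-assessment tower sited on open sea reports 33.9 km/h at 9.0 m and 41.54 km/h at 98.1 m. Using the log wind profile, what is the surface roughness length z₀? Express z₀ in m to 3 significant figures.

Log law: V(z) ∝ ln(z/z₀). With r = V₁/V₂ = 33.9/41.54 = 0.81608,
r · ln(z₂/z₀) = ln(z₁/z₀) ⇒ ln z₀ = (ln z₁ − r·ln z₂)/(1 − r)
ln z₀ = (2.19722 − 0.81608×4.58599) / 0.18392 = -8.4021
z₀ = exp(-8.4021) = 0.0002244 m

z₀ ≈ 0.000224 m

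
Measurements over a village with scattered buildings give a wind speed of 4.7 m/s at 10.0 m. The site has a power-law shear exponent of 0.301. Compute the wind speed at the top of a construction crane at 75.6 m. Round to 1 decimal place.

8.6 m/s

Power-law profile: V₂ = V₁ · (z₂/z₁)^α
V₂ = 4.7 × (75.6/10.0)^0.301 = 4.7 × (7.5600)^0.301
    = 4.7 × 1.8384 = 8.6404 m/s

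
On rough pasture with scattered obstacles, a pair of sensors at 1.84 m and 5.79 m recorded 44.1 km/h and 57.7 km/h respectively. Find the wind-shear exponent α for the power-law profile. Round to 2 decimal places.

Power law: V₂/V₁ = (z₂/z₁)^α ⇒ α = ln(V₂/V₁) / ln(z₂/z₁)
α = ln(57.7/44.1) / ln(5.79/1.84) = ln(1.3084) / ln(3.1467)
  = 0.26880 / 1.14637 = 0.23448

α ≈ 0.23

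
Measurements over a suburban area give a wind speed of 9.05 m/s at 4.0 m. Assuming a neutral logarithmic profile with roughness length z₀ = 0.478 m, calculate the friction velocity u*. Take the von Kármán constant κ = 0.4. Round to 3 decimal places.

u* ≈ 1.704 m/s

Log law: V(z) = (u*/κ) · ln(z/z₀) ⇒ u* = κ · V / ln(z/z₀)
u* = 0.4 × 9.05 / ln(4.0/0.478) = 0.4 × 9.05 / 2.1244
   = 3.6200 / 2.1244 = 1.7040 m/s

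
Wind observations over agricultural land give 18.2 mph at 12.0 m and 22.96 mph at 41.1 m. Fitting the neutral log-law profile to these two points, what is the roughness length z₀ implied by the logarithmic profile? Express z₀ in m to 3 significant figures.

Log law: V(z) ∝ ln(z/z₀). With r = V₁/V₂ = 18.2/22.96 = 0.79268,
r · ln(z₂/z₀) = ln(z₁/z₀) ⇒ ln z₀ = (ln z₁ − r·ln z₂)/(1 − r)
ln z₀ = (2.48491 − 0.79268×3.71601) / 0.20732 = -2.2222
z₀ = exp(-2.2222) = 0.1084 m

z₀ ≈ 0.108 m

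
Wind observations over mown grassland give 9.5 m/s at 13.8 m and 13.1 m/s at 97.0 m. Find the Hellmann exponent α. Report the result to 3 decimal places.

Power law: V₂/V₁ = (z₂/z₁)^α ⇒ α = ln(V₂/V₁) / ln(z₂/z₁)
α = ln(13.1/9.5) / ln(97.0/13.8) = ln(1.3789) / ln(7.0290)
  = 0.32132 / 1.95004 = 0.16478

α ≈ 0.165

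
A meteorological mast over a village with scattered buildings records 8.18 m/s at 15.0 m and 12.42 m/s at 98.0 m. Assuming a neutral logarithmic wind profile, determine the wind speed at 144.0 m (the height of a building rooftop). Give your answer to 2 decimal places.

13.29 m/s

Log law: V ∝ ln(z/z₀). From the pair, with r = V₁/V₂ = 0.65862,
ln z₀ = (ln z₁ − r·ln z₂)/(1 − r) = (2.7081 − 0.65862×4.5850)/0.34138 = -0.9130 → z₀ = 0.4013 m
V₃ = V₁ · ln(z₃/z₀)/ln(z₁/z₀) = 8.18 × 5.8828/3.6210 = 13.2894 m/s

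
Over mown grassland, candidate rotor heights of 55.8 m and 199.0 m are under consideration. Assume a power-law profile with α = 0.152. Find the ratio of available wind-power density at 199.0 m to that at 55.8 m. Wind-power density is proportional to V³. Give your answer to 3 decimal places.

Speed ratio: V_B/V_A = (z_B/z_A)^α = (199.0/55.8)^0.152 = (3.5663)^0.152 = 1.21321
Power-density ratio: P_B/P_A = (V_B/V_A)³ = (1.21321)³ = 1.78571

1.786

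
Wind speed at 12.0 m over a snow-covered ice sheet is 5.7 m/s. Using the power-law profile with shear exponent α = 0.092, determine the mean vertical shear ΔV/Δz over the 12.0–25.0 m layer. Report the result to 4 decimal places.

0.0306 m/s/m

Power law: V₂ = V₁ · (z₂/z₁)^α = 5.7 × (2.0833)^0.092 = 6.0982 m/s
ΔV/Δz = (6.0982 − 5.7)/(25.0 − 12.0) = 0.3982/13.0000 = 0.03063 m/s/m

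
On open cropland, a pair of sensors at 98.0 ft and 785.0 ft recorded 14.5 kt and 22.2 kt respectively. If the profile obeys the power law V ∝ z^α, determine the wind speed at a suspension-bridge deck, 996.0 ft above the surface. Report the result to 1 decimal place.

23.3 kt

First find α: α = ln(V₂/V₁)/ln(z₂/z₁) = ln(22.2/14.5)/ln(785.0/98.0) = 0.42594/2.08072 = 0.2047
Extrapolate from 785.0 ft to 996.0 ft: V₃ = 22.2 × (996.0/785.0)^0.2047 = 22.2 × 1.0499 = 23.3087 kt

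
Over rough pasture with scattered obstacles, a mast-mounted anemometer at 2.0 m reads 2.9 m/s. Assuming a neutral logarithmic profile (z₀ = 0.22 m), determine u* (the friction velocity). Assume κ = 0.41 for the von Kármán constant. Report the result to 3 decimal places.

Log law: V(z) = (u*/κ) · ln(z/z₀) ⇒ u* = κ · V / ln(z/z₀)
u* = 0.41 × 2.9 / ln(2.0/0.22) = 0.41 × 2.9 / 2.2073
   = 1.1890 / 2.2073 = 0.5387 m/s

u* ≈ 0.539 m/s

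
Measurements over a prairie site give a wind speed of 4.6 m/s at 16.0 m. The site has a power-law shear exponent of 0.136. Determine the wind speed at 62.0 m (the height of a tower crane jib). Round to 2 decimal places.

Power-law profile: V₂ = V₁ · (z₂/z₁)^α
V₂ = 4.6 × (62.0/16.0)^0.136 = 4.6 × (3.8750)^0.136
    = 4.6 × 1.2023 = 5.5305 m/s

5.53 m/s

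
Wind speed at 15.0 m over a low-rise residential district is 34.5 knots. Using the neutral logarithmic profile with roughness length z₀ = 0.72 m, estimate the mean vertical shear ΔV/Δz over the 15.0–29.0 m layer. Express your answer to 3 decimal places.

0.535 knots/m

Log law: V₂ = V₁ · ln(z₂/z₀)/ln(z₁/z₀) = 34.5 × 3.6958/3.0366 = 41.9901 knots
ΔV/Δz = (41.9901 − 34.5)/(29.0 − 15.0) = 7.4901/14.0000 = 0.53500 knots/m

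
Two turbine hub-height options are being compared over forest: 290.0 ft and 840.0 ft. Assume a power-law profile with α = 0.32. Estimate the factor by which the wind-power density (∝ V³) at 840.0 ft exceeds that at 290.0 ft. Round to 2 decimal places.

2.78

Speed ratio: V_B/V_A = (z_B/z_A)^α = (840.0/290.0)^0.32 = (2.8966)^0.32 = 1.40541
Power-density ratio: P_B/P_A = (V_B/V_A)³ = (1.40541)³ = 2.77591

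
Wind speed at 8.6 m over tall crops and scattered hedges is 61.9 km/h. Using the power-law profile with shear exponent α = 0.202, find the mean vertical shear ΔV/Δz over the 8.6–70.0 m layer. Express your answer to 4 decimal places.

0.5317 km/h/m

Power law: V₂ = V₁ · (z₂/z₁)^α = 61.9 × (8.1395)^0.202 = 94.5435 km/h
ΔV/Δz = (94.5435 − 61.9)/(70.0 − 8.6) = 32.6435/61.4000 = 0.53165 km/h/m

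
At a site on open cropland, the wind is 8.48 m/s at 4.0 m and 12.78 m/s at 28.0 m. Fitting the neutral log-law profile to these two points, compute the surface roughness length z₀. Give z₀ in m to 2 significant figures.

Log law: V(z) ∝ ln(z/z₀). With r = V₁/V₂ = 8.48/12.78 = 0.66354,
r · ln(z₂/z₀) = ln(z₁/z₀) ⇒ ln z₀ = (ln z₁ − r·ln z₂)/(1 − r)
ln z₀ = (1.38629 − 0.66354×3.33220) / 0.33646 = -2.4512
z₀ = exp(-2.4512) = 0.08619 m

z₀ ≈ 0.086 m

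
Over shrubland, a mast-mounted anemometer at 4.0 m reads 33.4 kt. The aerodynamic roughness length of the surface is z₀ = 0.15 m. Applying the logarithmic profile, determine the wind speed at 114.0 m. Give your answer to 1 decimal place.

67.5 kt

Log law: V(z) ∝ ln(z/z₀), so V₂/V₁ = ln(z₂/z₀) / ln(z₁/z₀).
ln(114.0/0.15) = 6.6333, ln(4.0/0.15) = 3.2834
V₂ = 33.4 × 6.6333/3.2834 = 33.4 × 2.0203 = 67.4764 kt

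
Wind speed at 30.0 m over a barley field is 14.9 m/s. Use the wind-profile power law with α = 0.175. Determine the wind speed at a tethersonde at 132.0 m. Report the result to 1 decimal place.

19.3 m/s

Power-law profile: V₂ = V₁ · (z₂/z₁)^α
V₂ = 14.9 × (132.0/30.0)^0.175 = 14.9 × (4.4000)^0.175
    = 14.9 × 1.2960 = 19.3104 m/s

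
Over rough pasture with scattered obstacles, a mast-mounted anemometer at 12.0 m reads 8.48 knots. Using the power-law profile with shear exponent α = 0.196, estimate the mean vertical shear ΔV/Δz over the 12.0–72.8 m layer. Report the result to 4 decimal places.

Power law: V₂ = V₁ · (z₂/z₁)^α = 8.48 × (6.0667)^0.196 = 12.0741 knots
ΔV/Δz = (12.0741 − 8.48)/(72.8 − 12.0) = 3.5941/60.8000 = 0.05911 knots/m

0.0591 knots/m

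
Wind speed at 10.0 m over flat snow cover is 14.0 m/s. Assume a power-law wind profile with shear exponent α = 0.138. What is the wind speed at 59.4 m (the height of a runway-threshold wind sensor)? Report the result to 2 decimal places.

Power-law profile: V₂ = V₁ · (z₂/z₁)^α
V₂ = 14.0 × (59.4/10.0)^0.138 = 14.0 × (5.9400)^0.138
    = 14.0 × 1.2787 = 17.9024 m/s

17.90 m/s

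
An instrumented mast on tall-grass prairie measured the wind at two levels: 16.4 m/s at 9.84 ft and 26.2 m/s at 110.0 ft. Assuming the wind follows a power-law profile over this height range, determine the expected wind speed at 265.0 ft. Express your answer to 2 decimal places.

31.07 m/s

First find α: α = ln(V₂/V₁)/ln(z₂/z₁) = ln(26.2/16.4)/ln(110.0/9.84) = 0.46848/2.41402 = 0.1941
Extrapolate from 110.0 ft to 265.0 ft: V₃ = 26.2 × (265.0/110.0)^0.1941 = 26.2 × 1.1861 = 31.0746 m/s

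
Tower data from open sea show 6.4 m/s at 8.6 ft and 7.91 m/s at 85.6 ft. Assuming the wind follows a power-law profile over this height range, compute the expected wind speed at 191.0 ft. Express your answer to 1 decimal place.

8.5 m/s

First find α: α = ln(V₂/V₁)/ln(z₂/z₁) = ln(7.91/6.4)/ln(85.6/8.6) = 0.21183/2.29792 = 0.0922
Extrapolate from 85.6 ft to 191.0 ft: V₃ = 7.91 × (191.0/85.6)^0.0922 = 7.91 × 1.0768 = 8.5174 m/s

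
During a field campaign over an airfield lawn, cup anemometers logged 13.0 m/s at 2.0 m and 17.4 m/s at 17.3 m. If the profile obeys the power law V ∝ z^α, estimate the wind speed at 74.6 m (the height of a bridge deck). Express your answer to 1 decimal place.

First find α: α = ln(V₂/V₁)/ln(z₂/z₁) = ln(17.4/13.0)/ln(17.3/2.0) = 0.29152/2.15756 = 0.1351
Extrapolate from 17.3 m to 74.6 m: V₃ = 17.4 × (74.6/17.3)^0.1351 = 17.4 × 1.2183 = 21.1986 m/s

21.2 m/s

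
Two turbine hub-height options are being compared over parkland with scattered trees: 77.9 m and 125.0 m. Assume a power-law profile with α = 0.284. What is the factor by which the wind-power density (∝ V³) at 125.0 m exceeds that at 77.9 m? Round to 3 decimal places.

1.496

Speed ratio: V_B/V_A = (z_B/z_A)^α = (125.0/77.9)^0.284 = (1.6046)^0.284 = 1.14374
Power-density ratio: P_B/P_A = (V_B/V_A)³ = (1.14374)³ = 1.49616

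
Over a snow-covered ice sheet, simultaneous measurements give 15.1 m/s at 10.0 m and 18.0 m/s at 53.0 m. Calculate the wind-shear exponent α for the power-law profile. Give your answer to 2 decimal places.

α ≈ 0.11

Power law: V₂/V₁ = (z₂/z₁)^α ⇒ α = ln(V₂/V₁) / ln(z₂/z₁)
α = ln(18.0/15.1) / ln(53.0/10.0) = ln(1.1921) / ln(5.3000)
  = 0.17568 / 1.66771 = 0.10534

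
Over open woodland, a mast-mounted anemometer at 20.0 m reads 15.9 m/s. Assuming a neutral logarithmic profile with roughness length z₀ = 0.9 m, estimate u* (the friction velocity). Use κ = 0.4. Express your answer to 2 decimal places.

Log law: V(z) = (u*/κ) · ln(z/z₀) ⇒ u* = κ · V / ln(z/z₀)
u* = 0.4 × 15.9 / ln(20.0/0.9) = 0.4 × 15.9 / 3.1011
   = 6.3600 / 3.1011 = 2.0509 m/s

u* ≈ 2.05 m/s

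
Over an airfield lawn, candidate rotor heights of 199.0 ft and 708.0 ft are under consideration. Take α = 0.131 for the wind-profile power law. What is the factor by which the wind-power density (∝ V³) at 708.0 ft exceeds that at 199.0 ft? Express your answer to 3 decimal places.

Speed ratio: V_B/V_A = (z_B/z_A)^α = (708.0/199.0)^0.131 = (3.5578)^0.131 = 1.18088
Power-density ratio: P_B/P_A = (V_B/V_A)³ = (1.18088)³ = 1.64670

1.647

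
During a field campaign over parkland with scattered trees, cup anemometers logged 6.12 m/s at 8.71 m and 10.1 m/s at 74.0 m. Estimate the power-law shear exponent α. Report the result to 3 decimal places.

Power law: V₂/V₁ = (z₂/z₁)^α ⇒ α = ln(V₂/V₁) / ln(z₂/z₁)
α = ln(10.1/6.12) / ln(74.0/8.71) = ln(1.6503) / ln(8.4960)
  = 0.50097 / 2.13959 = 0.23414

α ≈ 0.234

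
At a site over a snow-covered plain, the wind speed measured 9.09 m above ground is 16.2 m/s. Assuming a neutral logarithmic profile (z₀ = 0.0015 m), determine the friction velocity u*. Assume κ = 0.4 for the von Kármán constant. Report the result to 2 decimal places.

Log law: V(z) = (u*/κ) · ln(z/z₀) ⇒ u* = κ · V / ln(z/z₀)
u* = 0.4 × 16.2 / ln(9.09/0.0015) = 0.4 × 16.2 / 8.7095
   = 6.4800 / 8.7095 = 0.7440 m/s

u* ≈ 0.74 m/s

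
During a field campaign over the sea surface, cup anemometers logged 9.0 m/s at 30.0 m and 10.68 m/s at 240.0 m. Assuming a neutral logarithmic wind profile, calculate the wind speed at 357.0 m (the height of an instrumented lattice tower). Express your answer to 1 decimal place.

Log law: V ∝ ln(z/z₀). From the pair, with r = V₁/V₂ = 0.84270,
ln z₀ = (ln z₁ − r·ln z₂)/(1 − r) = (3.4012 − 0.84270×5.4806)/0.15730 = -7.7387 → z₀ = 0.0004357 m
V₃ = V₁ · ln(z₃/z₀)/ln(z₁/z₀) = 9.0 × 13.6164/11.1399 = 11.0008 m/s

11.0 m/s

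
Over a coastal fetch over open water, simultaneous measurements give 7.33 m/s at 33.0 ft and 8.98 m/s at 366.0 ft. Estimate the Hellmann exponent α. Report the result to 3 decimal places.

α ≈ 0.084

Power law: V₂/V₁ = (z₂/z₁)^α ⇒ α = ln(V₂/V₁) / ln(z₂/z₁)
α = ln(8.98/7.33) / ln(366.0/33.0) = ln(1.2251) / ln(11.0909)
  = 0.20302 / 2.40613 = 0.08438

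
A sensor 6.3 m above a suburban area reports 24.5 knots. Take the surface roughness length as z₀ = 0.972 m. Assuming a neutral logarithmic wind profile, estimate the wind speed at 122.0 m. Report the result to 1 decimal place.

Log law: V(z) ∝ ln(z/z₀), so V₂/V₁ = ln(z₂/z₀) / ln(z₁/z₀).
ln(122.0/0.972) = 4.8324, ln(6.3/0.972) = 1.8689
V₂ = 24.5 × 4.8324/1.8689 = 24.5 × 2.5856 = 63.3481 knots

63.3 knots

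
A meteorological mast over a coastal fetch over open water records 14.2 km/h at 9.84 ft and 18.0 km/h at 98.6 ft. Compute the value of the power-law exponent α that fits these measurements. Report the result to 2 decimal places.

Power law: V₂/V₁ = (z₂/z₁)^α ⇒ α = ln(V₂/V₁) / ln(z₂/z₁)
α = ln(18.0/14.2) / ln(98.6/9.84) = ln(1.2676) / ln(10.0203)
  = 0.23713 / 2.30462 = 0.10289

α ≈ 0.10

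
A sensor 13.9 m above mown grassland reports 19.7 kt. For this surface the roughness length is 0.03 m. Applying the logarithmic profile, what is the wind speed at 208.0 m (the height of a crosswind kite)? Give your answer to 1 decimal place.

Log law: V(z) ∝ ln(z/z₀), so V₂/V₁ = ln(z₂/z₀) / ln(z₁/z₀).
ln(208.0/0.03) = 8.8441, ln(13.9/0.03) = 6.1384
V₂ = 19.7 × 8.8441/6.1384 = 19.7 × 1.4408 = 28.3832 kt

28.4 kt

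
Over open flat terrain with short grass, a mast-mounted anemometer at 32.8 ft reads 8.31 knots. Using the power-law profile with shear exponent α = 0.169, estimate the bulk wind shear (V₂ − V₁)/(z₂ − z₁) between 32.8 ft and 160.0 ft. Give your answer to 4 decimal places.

Power law: V₂ = V₁ · (z₂/z₁)^α = 8.31 × (4.8780)^0.169 = 10.8621 knots
ΔV/Δz = (10.8621 − 8.31)/(160.0 − 32.8) = 2.5521/127.2000 = 0.02006 knots/ft

0.0201 knots/ft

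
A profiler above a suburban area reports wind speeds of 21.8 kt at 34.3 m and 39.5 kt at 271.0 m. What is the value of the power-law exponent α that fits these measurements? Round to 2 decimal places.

Power law: V₂/V₁ = (z₂/z₁)^α ⇒ α = ln(V₂/V₁) / ln(z₂/z₁)
α = ln(39.5/21.8) / ln(271.0/34.3) = ln(1.8119) / ln(7.9009)
  = 0.59439 / 2.06697 = 0.28757

α ≈ 0.29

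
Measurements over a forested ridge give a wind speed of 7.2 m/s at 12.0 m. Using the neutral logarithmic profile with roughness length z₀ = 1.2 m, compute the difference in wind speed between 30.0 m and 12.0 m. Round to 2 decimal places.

Log law: V₂ = V₁ · ln(z₂/z₀)/ln(z₁/z₀) = 7.2 × 3.2189/2.3026 = 10.0652 m/s
ΔV = 10.0652 − 7.2 = 2.8652 m/s

2.87 m/s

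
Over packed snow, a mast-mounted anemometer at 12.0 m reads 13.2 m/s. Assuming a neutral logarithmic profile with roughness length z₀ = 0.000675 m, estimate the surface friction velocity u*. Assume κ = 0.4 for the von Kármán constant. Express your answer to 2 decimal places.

u* ≈ 0.54 m/s

Log law: V(z) = (u*/κ) · ln(z/z₀) ⇒ u* = κ · V / ln(z/z₀)
u* = 0.4 × 13.2 / ln(12.0/0.000675) = 0.4 × 13.2 / 9.7857
   = 5.2800 / 9.7857 = 0.5396 m/s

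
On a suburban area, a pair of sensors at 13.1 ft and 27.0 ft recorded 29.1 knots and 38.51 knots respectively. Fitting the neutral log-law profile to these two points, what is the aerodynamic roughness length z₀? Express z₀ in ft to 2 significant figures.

z₀ ≈ 1.4 ft

Log law: V(z) ∝ ln(z/z₀). With r = V₁/V₂ = 29.1/38.51 = 0.75565,
r · ln(z₂/z₀) = ln(z₁/z₀) ⇒ ln z₀ = (ln z₁ − r·ln z₂)/(1 − r)
ln z₀ = (2.57261 − 0.75565×3.29584) / 0.24435 = 0.3361
z₀ = exp(0.3361) = 1.399 ft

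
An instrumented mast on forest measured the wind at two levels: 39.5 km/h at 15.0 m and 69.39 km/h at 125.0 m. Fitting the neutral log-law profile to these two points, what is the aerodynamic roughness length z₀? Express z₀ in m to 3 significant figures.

Log law: V(z) ∝ ln(z/z₀). With r = V₁/V₂ = 39.5/69.39 = 0.56925,
r · ln(z₂/z₀) = ln(z₁/z₀) ⇒ ln z₀ = (ln z₁ − r·ln z₂)/(1 − r)
ln z₀ = (2.70805 − 0.56925×4.82831) / 0.43075 = -0.0939
z₀ = exp(-0.0939) = 0.9104 m

z₀ ≈ 0.910 m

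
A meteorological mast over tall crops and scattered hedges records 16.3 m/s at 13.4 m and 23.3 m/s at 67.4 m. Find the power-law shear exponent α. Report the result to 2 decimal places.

α ≈ 0.22

Power law: V₂/V₁ = (z₂/z₁)^α ⇒ α = ln(V₂/V₁) / ln(z₂/z₁)
α = ln(23.3/16.3) / ln(67.4/13.4) = ln(1.4294) / ln(5.0299)
  = 0.35729 / 1.61539 = 0.22118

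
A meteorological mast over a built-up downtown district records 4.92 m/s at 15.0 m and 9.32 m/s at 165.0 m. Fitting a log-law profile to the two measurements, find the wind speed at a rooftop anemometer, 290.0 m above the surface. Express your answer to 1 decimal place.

10.4 m/s

Log law: V ∝ ln(z/z₀). From the pair, with r = V₁/V₂ = 0.52790,
ln z₀ = (ln z₁ − r·ln z₂)/(1 − r) = (2.7081 − 0.52790×5.1059)/0.47210 = 0.0268 → z₀ = 1.027 m
V₃ = V₁ · ln(z₃/z₀)/ln(z₁/z₀) = 4.92 × 5.6431/2.6813 = 10.3548 m/s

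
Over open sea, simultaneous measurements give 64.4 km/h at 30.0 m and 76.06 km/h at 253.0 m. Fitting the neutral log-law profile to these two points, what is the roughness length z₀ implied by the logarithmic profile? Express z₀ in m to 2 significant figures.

Log law: V(z) ∝ ln(z/z₀). With r = V₁/V₂ = 64.4/76.06 = 0.84670,
r · ln(z₂/z₀) = ln(z₁/z₀) ⇒ ln z₀ = (ln z₁ − r·ln z₂)/(1 − r)
ln z₀ = (3.40120 − 0.84670×5.53339) / 0.15330 = -8.3752
z₀ = exp(-8.3752) = 0.0002305 m

z₀ ≈ 0.00023 m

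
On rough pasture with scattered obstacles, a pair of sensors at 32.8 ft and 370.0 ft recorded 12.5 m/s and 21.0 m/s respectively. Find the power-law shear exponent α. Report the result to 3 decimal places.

α ≈ 0.214

Power law: V₂/V₁ = (z₂/z₁)^α ⇒ α = ln(V₂/V₁) / ln(z₂/z₁)
α = ln(21.0/12.5) / ln(370.0/32.8) = ln(1.6800) / ln(11.2805)
  = 0.51879 / 2.42307 = 0.21411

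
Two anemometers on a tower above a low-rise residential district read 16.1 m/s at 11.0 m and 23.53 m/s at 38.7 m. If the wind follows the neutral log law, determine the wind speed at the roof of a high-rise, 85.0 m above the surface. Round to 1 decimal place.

28.2 m/s

Log law: V ∝ ln(z/z₀). From the pair, with r = V₁/V₂ = 0.68423,
ln z₀ = (ln z₁ − r·ln z₂)/(1 − r) = (2.3979 − 0.68423×3.6558)/0.31577 = -0.3279 → z₀ = 0.7204 m
V₃ = V₁ · ln(z₃/z₀)/ln(z₁/z₀) = 16.1 × 4.7706/2.7258 = 28.1773 m/s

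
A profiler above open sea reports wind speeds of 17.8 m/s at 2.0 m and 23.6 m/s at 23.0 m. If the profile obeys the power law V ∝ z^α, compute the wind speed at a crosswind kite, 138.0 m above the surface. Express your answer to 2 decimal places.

First find α: α = ln(V₂/V₁)/ln(z₂/z₁) = ln(23.6/17.8)/ln(23.0/2.0) = 0.28205/2.44235 = 0.1155
Extrapolate from 23.0 m to 138.0 m: V₃ = 23.6 × (138.0/23.0)^0.1155 = 23.6 × 1.2299 = 29.0252 m/s

29.03 m/s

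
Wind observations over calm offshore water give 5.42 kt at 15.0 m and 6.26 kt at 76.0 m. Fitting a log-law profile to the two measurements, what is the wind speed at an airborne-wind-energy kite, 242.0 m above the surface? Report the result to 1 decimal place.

Log law: V ∝ ln(z/z₀). From the pair, with r = V₁/V₂ = 0.86581,
ln z₀ = (ln z₁ − r·ln z₂)/(1 − r) = (2.7081 − 0.86581×4.3307)/0.13419 = -7.7621 → z₀ = 0.0004256 m
V₃ = V₁ · ln(z₃/z₀)/ln(z₁/z₀) = 5.42 × 13.2511/10.4702 = 6.8596 kt

6.9 kt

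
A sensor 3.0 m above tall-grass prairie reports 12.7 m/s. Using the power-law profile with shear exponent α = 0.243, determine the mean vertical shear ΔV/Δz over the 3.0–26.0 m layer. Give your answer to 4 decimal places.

0.3810 m/s/m

Power law: V₂ = V₁ · (z₂/z₁)^α = 12.7 × (8.6667)^0.243 = 21.4636 m/s
ΔV/Δz = (21.4636 − 12.7)/(26.0 − 3.0) = 8.7636/23.0000 = 0.38102 m/s/m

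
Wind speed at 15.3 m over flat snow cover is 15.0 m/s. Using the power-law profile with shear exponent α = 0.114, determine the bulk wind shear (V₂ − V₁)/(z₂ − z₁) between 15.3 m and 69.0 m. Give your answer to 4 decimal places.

Power law: V₂ = V₁ · (z₂/z₁)^α = 15.0 × (4.5098)^0.114 = 17.8101 m/s
ΔV/Δz = (17.8101 − 15.0)/(69.0 − 15.3) = 2.8101/53.7000 = 0.05233 m/s/m

0.0523 m/s/m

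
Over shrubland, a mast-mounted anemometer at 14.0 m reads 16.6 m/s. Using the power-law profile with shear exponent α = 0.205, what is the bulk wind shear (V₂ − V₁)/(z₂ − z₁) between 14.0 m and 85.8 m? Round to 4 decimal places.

Power law: V₂ = V₁ · (z₂/z₁)^α = 16.6 × (6.1286)^0.205 = 24.0723 m/s
ΔV/Δz = (24.0723 − 16.6)/(85.8 − 14.0) = 7.4723/71.8000 = 0.10407 m/s/m

0.1041 m/s/m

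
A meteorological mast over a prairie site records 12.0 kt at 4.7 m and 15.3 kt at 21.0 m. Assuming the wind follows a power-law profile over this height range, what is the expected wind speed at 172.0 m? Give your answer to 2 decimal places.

First find α: α = ln(V₂/V₁)/ln(z₂/z₁) = ln(15.3/12.0)/ln(21.0/4.7) = 0.24295/1.49696 = 0.1623
Extrapolate from 21.0 m to 172.0 m: V₃ = 15.3 × (172.0/21.0)^0.1623 = 15.3 × 1.4068 = 21.5236 kt

21.52 kt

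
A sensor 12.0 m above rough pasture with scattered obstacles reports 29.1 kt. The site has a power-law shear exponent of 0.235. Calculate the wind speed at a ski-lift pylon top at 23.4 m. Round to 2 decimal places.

34.04 kt

Power-law profile: V₂ = V₁ · (z₂/z₁)^α
V₂ = 29.1 × (23.4/12.0)^0.235 = 29.1 × (1.9500)^0.235
    = 29.1 × 1.1699 = 34.0448 kt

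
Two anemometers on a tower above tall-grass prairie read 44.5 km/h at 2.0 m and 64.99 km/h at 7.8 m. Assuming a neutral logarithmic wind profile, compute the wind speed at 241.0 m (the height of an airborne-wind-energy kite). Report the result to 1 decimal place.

Log law: V ∝ ln(z/z₀). From the pair, with r = V₁/V₂ = 0.68472,
ln z₀ = (ln z₁ − r·ln z₂)/(1 − r) = (0.6931 − 0.68472×2.0541)/0.31528 = -2.2626 → z₀ = 0.1041 m
V₃ = V₁ · ln(z₃/z₀)/ln(z₁/z₀) = 44.5 × 7.7474/2.9558 = 116.6400 km/h

116.6 km/h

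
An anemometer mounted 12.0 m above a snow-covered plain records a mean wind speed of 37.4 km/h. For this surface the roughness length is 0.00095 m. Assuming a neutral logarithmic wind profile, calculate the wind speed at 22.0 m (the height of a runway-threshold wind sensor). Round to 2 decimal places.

Log law: V(z) ∝ ln(z/z₀), so V₂/V₁ = ln(z₂/z₀) / ln(z₁/z₀).
ln(22.0/0.00095) = 10.0501, ln(12.0/0.00095) = 9.4440
V₂ = 37.4 × 10.0501/9.4440 = 37.4 × 1.0642 = 39.8004 km/h

39.80 km/h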